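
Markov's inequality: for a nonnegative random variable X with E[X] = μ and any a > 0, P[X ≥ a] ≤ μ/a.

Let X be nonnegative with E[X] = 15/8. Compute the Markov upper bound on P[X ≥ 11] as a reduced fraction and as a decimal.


μ = E[X] = 15/8, a = 11.
Markov: P[X ≥ 11] ≤ μ/a = (15/8)/11 = 15/88.
Numerically: ≈ 0.170455.
(Since a = 11 > μ = 1.875000, the bound 15/88 is < 1 and informative.)

P[X ≥ 11] ≤ 15/88 ≈ 0.170455.


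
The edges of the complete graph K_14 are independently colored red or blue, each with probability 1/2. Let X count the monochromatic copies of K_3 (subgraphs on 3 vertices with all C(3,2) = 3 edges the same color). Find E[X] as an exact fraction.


Let X = Σ_S X_S over the C(14, 3) = 364 subsets S of size 3, where X_S = 1 if the K_3 on S is monochromatic.
For a fixed S, the K_3 on S has C(3, 2) = 3 edges. P[all 3 edges red] = (1/2)^3, and likewise for blue, so P[monochromatic] = 2·(1/2)^3 = 2^{1 − 3} = 1/4.
Summing: E[X] = C(14, 3) · 2^{1 − 3} = 364 · 1/4 = 91.
Numerically: E[X] ≈ 91.0000.

E[X] = C(14,3)·2^(1−C(3,2)) = 91 ≈ 91.0000.


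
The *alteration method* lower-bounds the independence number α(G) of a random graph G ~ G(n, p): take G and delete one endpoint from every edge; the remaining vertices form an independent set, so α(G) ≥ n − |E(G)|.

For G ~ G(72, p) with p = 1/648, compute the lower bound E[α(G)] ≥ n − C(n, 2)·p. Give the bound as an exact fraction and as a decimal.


E[|E(G)|] = C(72, 2)·p = 2556 · (1/648) = 71/18.
E[α(G)] ≥ n − E[|E(G)|] = 72 − 71/18 = 1225/18.
Numerically: ≈ 68.0556.
(This is only a lower bound; the true E[α(G)] may be larger.)

E[α(G)] ≥ 1225/18 ≈ 68.0556.


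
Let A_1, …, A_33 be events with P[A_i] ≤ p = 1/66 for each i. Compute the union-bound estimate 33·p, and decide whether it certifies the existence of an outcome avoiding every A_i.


Union bound: P[∪_{i=1}^{33} A_i] ≤ Σ_i P[A_i] ≤ 33·p = 33·(1/66) = 1/2.
Numerically: 1/2 ≈ 0.500.
Is 1/2 < 1? YES.
Since P[∪ A_i] ≤ 1/2 < 1, the complement has P[∩ A_i^c] ≥ 1 − 1/2 = 1/2 > 0, so some outcome avoids every A_i.

33·p = 1/2 ≈ 0.500; existence CERTIFIED by the union bound.


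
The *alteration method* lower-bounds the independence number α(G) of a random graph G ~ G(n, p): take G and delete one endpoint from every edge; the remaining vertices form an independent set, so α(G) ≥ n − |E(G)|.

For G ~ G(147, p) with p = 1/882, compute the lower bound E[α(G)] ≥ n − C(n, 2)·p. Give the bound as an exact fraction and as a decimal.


E[|E(G)|] = C(147, 2)·p = 10731 · (1/882) = 73/6.
E[α(G)] ≥ n − E[|E(G)|] = 147 − 73/6 = 809/6.
Numerically: ≈ 134.8333.
(This is only a lower bound; the true E[α(G)] may be larger.)

E[α(G)] ≥ 809/6 ≈ 134.8333.


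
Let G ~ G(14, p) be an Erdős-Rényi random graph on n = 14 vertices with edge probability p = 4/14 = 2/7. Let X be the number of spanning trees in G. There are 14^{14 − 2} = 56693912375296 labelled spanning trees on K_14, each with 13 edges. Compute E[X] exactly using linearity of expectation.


K_14 has 14^{14 − 2} = 56693912375296 labelled spanning trees.
For each such spanning tree H, let X_H = 1 if all 13 edges of H are present in G. Then P[X_H = 1] = p^{13} = (2/7)^{13} = 8192/96889010407.
By linearity: E[X] = Σ_H E[X_H] = 56693912375296 · p^{13} = 56693912375296 · 8192/96889010407 = 33554432/7.
Numerically: E[X] ≈ 4.7935e+06.

E[X] = 56693912375296 · (2/7)^{13} = 33554432/7 ≈ 4.7935e+06.


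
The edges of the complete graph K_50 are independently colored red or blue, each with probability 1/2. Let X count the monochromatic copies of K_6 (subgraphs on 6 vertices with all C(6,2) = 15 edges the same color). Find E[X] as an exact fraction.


Let X = Σ_S X_S over the C(50, 6) = 15890700 subsets S of size 6, where X_S = 1 if the K_6 on S is monochromatic.
For a fixed S, the K_6 on S has C(6, 2) = 15 edges. P[all 15 edges red] = (1/2)^15, and likewise for blue, so P[monochromatic] = 2·(1/2)^15 = 2^{1 − 15} = 1/16384.
By linearity: E[X] = C(50, 6) · 2^{1 − 15} = 15890700 · 1/16384 = 3972675/4096.
Numerically: E[X] ≈ 969.891.

E[X] = C(50,6)·2^(1−C(6,2)) = 3972675/4096 ≈ 969.891.


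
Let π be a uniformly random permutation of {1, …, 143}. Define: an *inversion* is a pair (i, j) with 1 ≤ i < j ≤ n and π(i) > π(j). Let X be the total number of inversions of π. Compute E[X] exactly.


Write X = Σ X_I over the C(143, 2) = 10153 pairs i < j, with X_I the indicator of one inversion.
There are 10153 indicators.
For each fixed pair i < j, the values π(i) and π(j) are two distinct elements of {1, …, 143} in uniformly random order; by symmetry P[π(i) > π(j)] = 1/2.
By linearity: E[X] = 10153 · (1/2) = C(143, 2) · (1/2) = 10153/2 = 10153/2 ≈ 5076.500000.

E[X] = 10153/2 = 5076.500000.


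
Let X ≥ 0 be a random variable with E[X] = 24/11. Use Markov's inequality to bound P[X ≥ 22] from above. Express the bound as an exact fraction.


μ = E[X] = 24/11, a = 22.
Markov: P[X ≥ 22] ≤ μ/a = (24/11)/22 = 12/121.
Numerically: ≈ 0.099.
(Since a = 22 > μ = 2.182, the bound 12/121 is < 1 and informative.)

P[X ≥ 22] ≤ 12/121 ≈ 0.099.


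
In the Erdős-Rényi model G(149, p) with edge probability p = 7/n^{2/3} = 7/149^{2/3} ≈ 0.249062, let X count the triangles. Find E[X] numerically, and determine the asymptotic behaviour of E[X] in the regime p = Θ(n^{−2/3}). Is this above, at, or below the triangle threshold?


Number of potential triangles: C(149, 3) = 540274.
Each occurs with probability p³ ≈ (0.249062)³ ≈ 1.54497545e-02.
By linearity: E[X] = C(149, 3)·p³ ≈ 540274 · 1.54497545e-02 ≈ 8347.100671.
Since α = 2/3 < 1, p = c/n^{2/3} ≫ 1/n is above the triangle threshold p ~ 1/n. Asymptotically E[X] ~ (c³/6)·n^{3(1−α)} = (7³/6)·n^{1} → ∞; triangles are abundant w.h.p.

E[X] ≈ 8347.100671; in regime p = Θ(1/n^{2/3}) E[X] diverges (above the triangle threshold p ~ 1/n).


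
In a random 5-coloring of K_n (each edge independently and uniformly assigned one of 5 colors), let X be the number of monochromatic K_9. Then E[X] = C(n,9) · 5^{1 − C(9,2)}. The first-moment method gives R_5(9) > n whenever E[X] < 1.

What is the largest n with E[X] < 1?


We need C(n, 9) · 5^{1 − 36} < 1, i.e. C(n, 9) < 5^{36 − 1} = 2910383045673370361328125.
Check values of n near the boundary:
  n = 2166: C(2166, 9) = 2844037944203015677277940; 2844037944203015677277940 < 2910383045673370361328125? YES
  n = 2167: C(2167, 9) = 2855899084841489792706810; 2855899084841489792706810 < 2910383045673370361328125? YES
  n = 2168: C(2168, 9) = 2867804175977929537095120; 2867804175977929537095120 < 2910383045673370361328125? YES
  n = 2169: C(2169, 9) = 2879753360044504243499683; 2879753360044504243499683 < 2910383045673370361328125? YES
  n = 2170: C(2170, 9) = 2891746779868845075610510; 2891746779868845075610510 < 2910383045673370361328125? YES
  n = 2171: C(2171, 9) = 2903784578674959601827205; 2903784578674959601827205 < 2910383045673370361328125? YES
  n = 2172: C(2172, 9) = 2915866900084148060642020; 2915866900084148060642020 < 2910383045673370361328125? NO
  n = 2173: C(2173, 9) = 2927993888115921319674265; 2927993888115921319674265 < 2910383045673370361328125? NO
  n = 2174: C(2174, 9) = 2940165687188920530702934; 2940165687188920530702934 < 2910383045673370361328125? NO
The largest n with C(n, 9) < 2910383045673370361328125 is n = 2171 (where E[X] = 580756915734991920365441/582076609134674072265625 ≈ 0.998). Hence R_5(9) > 2171, i.e. R_5(9) ≥ 2172.

Largest n = 2171; hence R_5(9) > 2171.


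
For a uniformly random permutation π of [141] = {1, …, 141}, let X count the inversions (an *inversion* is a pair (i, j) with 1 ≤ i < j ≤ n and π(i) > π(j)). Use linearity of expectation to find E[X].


Write X = Σ X_I over the C(141, 2) = 9870 pairs i < j, with X_I the indicator of one inversion.
There are 9870 indicators.
For each fixed pair i < j, the values π(i) and π(j) are two distinct elements of {1, …, 141} in uniformly random order; by symmetry P[π(i) > π(j)] = 1/2.
By linearity: E[X] = 9870 · (1/2) = C(141, 2) · (1/2) = 9870/2 = 4935 ≈ 4935.0000.

E[X] = 4935 = 4935.0000.


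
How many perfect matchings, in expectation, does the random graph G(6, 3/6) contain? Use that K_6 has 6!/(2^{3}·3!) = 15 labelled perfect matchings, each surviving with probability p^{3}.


K_6 has 6!/(2^{3}·3!) = 15 labelled perfect matchings.
For each such perfect matching H, let X_H = 1 if all 3 edges of H are present in G. Then P[X_H = 1] = p^{3} = (1/2)^{3} = 1/8.
Summing the indicators: E[X] = Σ_H E[X_H] = 15 · p^{3} = 15 · 1/8 = 15/8.
Numerically: E[X] ≈ 1.875.

E[X] = 15 · (1/2)^{3} = 15/8 ≈ 1.875.


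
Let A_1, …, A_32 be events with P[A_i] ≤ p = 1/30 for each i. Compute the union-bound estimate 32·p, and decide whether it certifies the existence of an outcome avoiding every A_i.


Union bound: P[∪_{i=1}^{32} A_i] ≤ Σ_i P[A_i] ≤ 32·p = 32·(1/30) = 16/15.
Numerically: 16/15 ≈ 1.0666667.
Is 16/15 < 1? NO.
Since the bound 16/15 is ≥ 1, the union bound is uninformative here; it does NOT by itself certify existence.

32·p = 16/15 ≈ 1.0666667; existence NOT certified by the union bound.


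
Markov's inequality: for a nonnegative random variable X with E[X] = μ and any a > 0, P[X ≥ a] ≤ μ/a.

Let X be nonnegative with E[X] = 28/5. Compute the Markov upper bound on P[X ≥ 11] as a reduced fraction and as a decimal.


μ = E[X] = 28/5, a = 11.
Markov: P[X ≥ 11] ≤ μ/a = (28/5)/11 = 28/55.
Numerically: ≈ 0.509091.
(Since a = 11 > μ = 5.600000, the bound 28/55 is < 1 and informative.)

P[X ≥ 11] ≤ 28/55 ≈ 0.509091.


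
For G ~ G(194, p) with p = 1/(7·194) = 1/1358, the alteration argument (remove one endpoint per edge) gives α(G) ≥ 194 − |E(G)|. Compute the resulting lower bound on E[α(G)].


E[|E(G)|] = C(194, 2)·p = 18721 · (1/1358) = 193/14.
E[α(G)] ≥ n − E[|E(G)|] = 194 − 193/14 = 2523/14.
Numerically: ≈ 180.2143.
(This is only a lower bound; the true E[α(G)] may be larger.)

E[α(G)] ≥ 2523/14 ≈ 180.2143.


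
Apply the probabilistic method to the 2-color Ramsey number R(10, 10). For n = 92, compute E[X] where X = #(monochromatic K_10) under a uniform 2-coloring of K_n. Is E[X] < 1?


E[X] = C(92, 10) · 2^{1 − 45} = 7210666060598 · 2^{−44} = 7210666060598/17592186044416.
As a reduced fraction: E[X] = 3605333030299/8796093022208 ≈ 0.40988.
Is E[X] < 1? YES.
Since E[X] < 1, there exists a 2-coloring of K_{92} with no monochromatic K_10; hence R(10, 10) > 92.

E[X] = 3605333030299/8796093022208 ≈ 0.40988; E[X] < 1, so R(10, 10) > 92.


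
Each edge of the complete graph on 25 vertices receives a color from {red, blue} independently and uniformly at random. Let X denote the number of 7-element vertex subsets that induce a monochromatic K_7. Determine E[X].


Let X = Σ_S X_S over the C(25, 7) = 480700 subsets S of size 7, where X_S = 1 if the K_7 on S is monochromatic.
For a fixed S, the K_7 on S has C(7, 2) = 21 edges. P[all 21 edges red] = (1/2)^21, and likewise for blue, so P[monochromatic] = 2·(1/2)^21 = 2^{1 − 21} = 1/1048576.
By linearity of expectation: E[X] = C(25, 7) · 2^{1 − 21} = 480700 · 1/1048576 = 120175/262144.
Numerically: E[X] ≈ 0.4584.

E[X] = C(25,7)·2^(1−C(7,2)) = 120175/262144 ≈ 0.4584.


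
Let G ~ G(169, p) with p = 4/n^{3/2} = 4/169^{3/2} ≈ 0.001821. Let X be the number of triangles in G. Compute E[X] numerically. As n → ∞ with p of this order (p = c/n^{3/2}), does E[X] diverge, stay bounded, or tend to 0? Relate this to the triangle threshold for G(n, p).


Number of potential triangles: C(169, 3) = 790244.
Each occurs with probability p³ ≈ (0.001821)³ ≈ 6.035174e-09.
By linearity: E[X] = C(169, 3)·p³ ≈ 790244 · 6.035174e-09 ≈ 0.0048.
Since α = 3/2 > 1, p = c/n^{3/2} = o(1/n) is below the triangle threshold p ~ 1/n. Asymptotically E[X] ~ (c³/6)·n^{3(1−α)} = (4³/6)·n^{-1.5} → 0, so by Markov's inequality G has no triangles w.h.p.

E[X] ≈ 0.0048; in regime p = Θ(1/n^{3/2}) E[X] tends to 0 (below the triangle threshold p ~ 1/n).


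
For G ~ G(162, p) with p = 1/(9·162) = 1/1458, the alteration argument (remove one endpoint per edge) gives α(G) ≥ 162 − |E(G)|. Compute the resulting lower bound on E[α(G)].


E[|E(G)|] = C(162, 2)·p = 13041 · (1/1458) = 161/18.
E[α(G)] ≥ n − E[|E(G)|] = 162 − 161/18 = 2755/18.
Numerically: ≈ 153.05556.
(This is only a lower bound; the true E[α(G)] may be larger.)

E[α(G)] ≥ 2755/18 ≈ 153.05556.


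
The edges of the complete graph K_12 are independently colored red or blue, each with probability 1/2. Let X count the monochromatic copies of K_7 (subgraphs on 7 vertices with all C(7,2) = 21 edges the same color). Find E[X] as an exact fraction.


Let X = Σ_S X_S over the C(12, 7) = 792 subsets S of size 7, where X_S = 1 if the K_7 on S is monochromatic.
For a fixed S, the K_7 on S has C(7, 2) = 21 edges. P[all 21 edges red] = (1/2)^21, and likewise for blue, so P[monochromatic] = 2·(1/2)^21 = 2^{1 − 21} = 1/1048576.
Summing: E[X] = C(12, 7) · 2^{1 − 21} = 792 · 1/1048576 = 99/131072.
Numerically: E[X] ≈ 0.0008.

E[X] = C(12,7)·2^(1−C(7,2)) = 99/131072 ≈ 0.0008.


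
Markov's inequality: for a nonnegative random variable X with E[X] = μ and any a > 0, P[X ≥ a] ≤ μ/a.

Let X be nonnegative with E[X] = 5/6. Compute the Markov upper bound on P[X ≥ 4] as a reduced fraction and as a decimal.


μ = E[X] = 5/6, a = 4.
Markov: P[X ≥ 4] ≤ μ/a = (5/6)/4 = 5/24.
Numerically: ≈ 0.208.
(Since a = 4 > μ = 0.833, the bound 5/24 is < 1 and informative.)

P[X ≥ 4] ≤ 5/24 ≈ 0.208.


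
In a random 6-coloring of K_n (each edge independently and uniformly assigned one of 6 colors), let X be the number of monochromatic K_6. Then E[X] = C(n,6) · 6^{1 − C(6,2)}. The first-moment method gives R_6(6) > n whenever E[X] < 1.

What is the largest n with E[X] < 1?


We need C(n, 6) · 6^{1 − 15} < 1, i.e. C(n, 6) < 6^{15 − 1} = 78364164096.
Check values of n near the boundary:
  n = 196: C(196, 6) = 72887293024; 72887293024 < 78364164096? YES
  n = 197: C(197, 6) = 75176946208; 75176946208 < 78364164096? YES
  n = 198: C(198, 6) = 77526225777; 77526225777 < 78364164096? YES
  n = 199: C(199, 6) = 79936367511; 79936367511 < 78364164096? NO
  n = 200: C(200, 6) = 82408626300; 82408626300 < 78364164096? NO
The largest n with C(n, 6) < 78364164096 is n = 198 (where E[X] = 25842075259/26121388032 ≈ 0.98931). Hence R_6(6) > 198, i.e. R_6(6) ≥ 199.

Largest n = 198; hence R_6(6) > 198.


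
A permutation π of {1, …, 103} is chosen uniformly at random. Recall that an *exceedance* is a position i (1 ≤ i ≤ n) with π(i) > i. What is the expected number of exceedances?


Write X = Σ_{i=1}^{103} X_i, where X_i = 1_{π(i) > i}.
For each fixed i, π(i) is uniform over {1, …, 103} (marginal of a uniform permutation), so P[π(i) > i] = (n − i)/n. Summing: Σ_{i=1}^{103} (n − i)/n = (0 + 1 + … + 102)/103 = 103(103 − 1)/(2·103) = (103 − 1)/2.
Hence E[X] = Σ_{i=1}^{103} (103 − i)/103 = 51 ≈ 51.000.

E[X] = 51 = 51.000.


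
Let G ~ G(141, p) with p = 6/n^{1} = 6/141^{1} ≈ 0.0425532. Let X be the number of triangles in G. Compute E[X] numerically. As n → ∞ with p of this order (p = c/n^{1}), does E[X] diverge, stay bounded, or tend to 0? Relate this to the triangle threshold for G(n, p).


Number of potential triangles: C(141, 3) = 457310.
Each occurs with probability p³ ≈ (0.0425532)³ ≈ 7.70542173e-05.
By linearity: E[X] = C(141, 3)·p³ ≈ 457310 · 7.70542173e-05 ≈ 35.237664.
Here α = 1, so p = 6/n is exactly at the triangle threshold p ~ 1/n. Asymptotically E[X] → c³/6 = 6³/6 = 36 ≈ 36.000000, a bounded constant. In this regime the triangle count is asymptotically Poisson(c³/6).

E[X] ≈ 35.237664; in regime p = Θ(1/n^{1}) E[X] stays bounded (at the triangle threshold p ~ 1/n).


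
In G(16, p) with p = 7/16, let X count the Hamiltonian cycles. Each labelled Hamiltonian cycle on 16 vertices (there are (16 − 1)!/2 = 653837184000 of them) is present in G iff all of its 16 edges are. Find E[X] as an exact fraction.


K_16 has (16 − 1)!/2 = 653837184000 labelled Hamiltonian cycles.
For each such Hamiltonian cycle H, let X_H = 1 if all 16 edges of H are present in G. Then P[X_H = 1] = p^{16} = (7/16)^{16} = 33232930569601/18446744073709551616.
Summing the indicators: E[X] = Σ_H E[X_H] = 653837184000 · p^{16} = 653837184000 · 33232930569601/18446744073709551616 = 21219654042671322112875/18014398509481984.
Numerically: E[X] ≈ 1.17793e+06.

E[X] = 653837184000 · (7/16)^{16} = 21219654042671322112875/18014398509481984 ≈ 1.17793e+06.


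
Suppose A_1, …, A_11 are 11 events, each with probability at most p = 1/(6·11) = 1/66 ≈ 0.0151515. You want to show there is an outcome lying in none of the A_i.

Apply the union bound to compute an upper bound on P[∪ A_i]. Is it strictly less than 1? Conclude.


Union bound: P[∪_{i=1}^{11} A_i] ≤ Σ_i P[A_i] ≤ 11·p = 11·(1/66) = 1/6.
Numerically: 1/6 ≈ 0.1666667.
Is 1/6 < 1? YES.
Since P[∪ A_i] ≤ 1/6 < 1, the complement has P[∩ A_i^c] ≥ 1 − 1/6 = 5/6 > 0, so some outcome avoids every A_i.

11·p = 1/6 ≈ 0.1666667; existence CERTIFIED by the union bound.


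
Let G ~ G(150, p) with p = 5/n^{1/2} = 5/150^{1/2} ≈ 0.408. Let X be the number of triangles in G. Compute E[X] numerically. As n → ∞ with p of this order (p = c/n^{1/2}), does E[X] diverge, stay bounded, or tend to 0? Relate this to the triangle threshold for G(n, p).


Number of potential triangles: C(150, 3) = 551300.
Each occurs with probability p³ ≈ (0.408)³ ≈ 6.80414e-02.
By linearity: E[X] = C(150, 3)·p³ ≈ 551300 · 6.80414e-02 ≈ 37511.214.
Since α = 1/2 < 1, p = c/n^{1/2} ≫ 1/n is above the triangle threshold p ~ 1/n. Asymptotically E[X] ~ (c³/6)·n^{3(1−α)} = (5³/6)·n^{1.5} → ∞; triangles are abundant w.h.p.

E[X] ≈ 37511.214; in regime p = Θ(1/n^{1/2}) E[X] diverges (above the triangle threshold p ~ 1/n).


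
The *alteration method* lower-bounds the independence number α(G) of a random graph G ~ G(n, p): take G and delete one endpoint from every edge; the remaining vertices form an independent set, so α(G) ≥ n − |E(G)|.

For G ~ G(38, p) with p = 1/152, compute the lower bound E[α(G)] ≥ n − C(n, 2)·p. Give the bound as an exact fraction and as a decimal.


E[|E(G)|] = C(38, 2)·p = 703 · (1/152) = 37/8.
E[α(G)] ≥ n − E[|E(G)|] = 38 − 37/8 = 267/8.
Numerically: ≈ 33.375000.
(This is only a lower bound; the true E[α(G)] may be larger.)

E[α(G)] ≥ 267/8 ≈ 33.375000.


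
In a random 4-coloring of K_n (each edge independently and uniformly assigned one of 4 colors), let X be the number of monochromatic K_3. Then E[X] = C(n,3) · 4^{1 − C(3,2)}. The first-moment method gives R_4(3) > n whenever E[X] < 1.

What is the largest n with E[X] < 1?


We need C(n, 3) · 4^{1 − 3} < 1, i.e. C(n, 3) < 4^{3 − 1} = 16.
Check values of n near the boundary:
  n = 3: C(3, 3) = 1; 1 < 16? YES
  n = 4: C(4, 3) = 4; 4 < 16? YES
  n = 5: C(5, 3) = 10; 10 < 16? YES
  n = 6: C(6, 3) = 20; 20 < 16? NO
The largest n with C(n, 3) < 16 is n = 5 (where E[X] = 5/8 ≈ 0.625). Hence R_4(3) > 5, i.e. R_4(3) ≥ 6.

Largest n = 5; hence R_4(3) > 5.


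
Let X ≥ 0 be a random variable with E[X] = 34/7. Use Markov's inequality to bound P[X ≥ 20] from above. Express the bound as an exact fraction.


μ = E[X] = 34/7, a = 20.
Markov: P[X ≥ 20] ≤ μ/a = (34/7)/20 = 17/70.
Numerically: ≈ 0.24286.
(Since a = 20 > μ = 4.85714, the bound 17/70 is < 1 and informative.)

P[X ≥ 20] ≤ 17/70 ≈ 0.24286.


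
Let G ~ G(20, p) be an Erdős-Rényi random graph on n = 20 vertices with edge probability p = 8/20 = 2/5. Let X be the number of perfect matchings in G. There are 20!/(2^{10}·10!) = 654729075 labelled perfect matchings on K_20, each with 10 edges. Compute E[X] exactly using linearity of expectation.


K_20 has 20!/(2^{10}·10!) = 654729075 labelled perfect matchings.
For each such perfect matching H, let X_H = 1 if all 10 edges of H are present in G. Then P[X_H = 1] = p^{10} = (2/5)^{10} = 1024/9765625.
By linearity: E[X] = Σ_H E[X_H] = 654729075 · p^{10} = 654729075 · 1024/9765625 = 26817702912/390625.
Numerically: E[X] ≈ 6.87e+04.

E[X] = 654729075 · (2/5)^{10} = 26817702912/390625 ≈ 6.87e+04.


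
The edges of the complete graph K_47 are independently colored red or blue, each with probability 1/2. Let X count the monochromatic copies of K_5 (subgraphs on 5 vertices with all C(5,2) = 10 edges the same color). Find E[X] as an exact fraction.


Let X = Σ_S X_S over the C(47, 5) = 1533939 subsets S of size 5, where X_S = 1 if the K_5 on S is monochromatic.
For a fixed S, the K_5 on S has C(5, 2) = 10 edges. P[all 10 edges red] = (1/2)^10, and likewise for blue, so P[monochromatic] = 2·(1/2)^10 = 2^{1 − 10} = 1/512.
By linearity of expectation: E[X] = C(47, 5) · 2^{1 − 10} = 1533939 · 1/512 = 1533939/512.
Numerically: E[X] ≈ 2995.975.

E[X] = C(47,5)·2^(1−C(5,2)) = 1533939/512 ≈ 2995.975.


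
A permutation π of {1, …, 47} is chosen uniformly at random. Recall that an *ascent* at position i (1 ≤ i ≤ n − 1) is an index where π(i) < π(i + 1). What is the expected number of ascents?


Write X = Σ X_I over i = 1, …, 46, with X_I the indicator of one ascent.
There are 46 indicators.
For each fixed i, the pair (π(i), π(i+1)) is a uniformly random ordered pair of distinct values from {1, …, 47}; by symmetry P[π(i) < π(i+1)] = 1/2.
By linearity: E[X] = 46 · (1/2) = (47 − 1) · (1/2) = 23 ≈ 23.00000.

E[X] = 23 = 23.00000.


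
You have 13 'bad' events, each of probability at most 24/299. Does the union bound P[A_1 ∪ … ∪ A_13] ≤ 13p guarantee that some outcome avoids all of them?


Union bound: P[∪_{i=1}^{13} A_i] ≤ Σ_i P[A_i] ≤ 13·p = 13·(24/299) = 24/23.
Numerically: 24/23 ≈ 1.043.
Is 24/23 < 1? NO.
Since the bound 24/23 is ≥ 1, the union bound is uninformative here; it does NOT by itself certify existence.

13·p = 24/23 ≈ 1.043; existence NOT certified by the union bound.


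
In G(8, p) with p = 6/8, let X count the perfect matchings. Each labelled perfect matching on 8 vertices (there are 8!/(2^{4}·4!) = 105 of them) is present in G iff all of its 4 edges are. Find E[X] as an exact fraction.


K_8 has 8!/(2^{4}·4!) = 105 labelled perfect matchings.
For each such perfect matching H, let X_H = 1 if all 4 edges of H are present in G. Then P[X_H = 1] = p^{4} = (3/4)^{4} = 81/256.
By linearity: E[X] = Σ_H E[X_H] = 105 · p^{4} = 105 · 81/256 = 8505/256.
Numerically: E[X] ≈ 33.223.

E[X] = 105 · (3/4)^{4} = 8505/256 ≈ 33.223.


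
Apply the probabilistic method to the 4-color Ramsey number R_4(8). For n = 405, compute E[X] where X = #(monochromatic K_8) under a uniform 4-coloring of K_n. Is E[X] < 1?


E[X] = C(405, 8) · 4^{1 − 28} = 16745853821188050 · 4^{−27} = 16745853821188050/18014398509481984.
As a reduced fraction: E[X] = 8372926910594025/9007199254740992 ≈ 0.930.
Is E[X] < 1? YES.
Since E[X] < 1, there exists a 4-coloring of K_{405} with no monochromatic K_8; hence R_4(8) > 405.

E[X] = 8372926910594025/9007199254740992 ≈ 0.930; E[X] < 1, so R_4(8) > 405.


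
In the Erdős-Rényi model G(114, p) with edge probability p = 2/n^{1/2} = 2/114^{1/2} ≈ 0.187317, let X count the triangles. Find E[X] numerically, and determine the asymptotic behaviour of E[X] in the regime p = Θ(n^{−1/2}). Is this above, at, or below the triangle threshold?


Number of potential triangles: C(114, 3) = 240464.
Each occurs with probability p³ ≈ (0.187317)³ ≈ 6.57253201e-03.
By linearity: E[X] = C(114, 3)·p³ ≈ 240464 · 6.57253201e-03 ≈ 1580.457338.
Since α = 1/2 < 1, p = c/n^{1/2} ≫ 1/n is above the triangle threshold p ~ 1/n. Asymptotically E[X] ~ (c³/6)·n^{3(1−α)} = (2³/6)·n^{1.5} → ∞; triangles are abundant w.h.p.

E[X] ≈ 1580.457338; in regime p = Θ(1/n^{1/2}) E[X] diverges (above the triangle threshold p ~ 1/n).


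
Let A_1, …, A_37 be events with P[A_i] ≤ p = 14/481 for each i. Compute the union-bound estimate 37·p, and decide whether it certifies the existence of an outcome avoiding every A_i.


Union bound: P[∪_{i=1}^{37} A_i] ≤ Σ_i P[A_i] ≤ 37·p = 37·(14/481) = 14/13.
Numerically: 14/13 ≈ 1.0769.
Is 14/13 < 1? NO.
Since the bound 14/13 is ≥ 1, the union bound is uninformative here; it does NOT by itself certify existence.

37·p = 14/13 ≈ 1.0769; existence NOT certified by the union bound.


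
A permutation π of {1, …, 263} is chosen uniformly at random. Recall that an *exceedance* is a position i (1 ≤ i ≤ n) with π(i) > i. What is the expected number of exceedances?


Write X = Σ_{i=1}^{263} X_i, where X_i = 1_{π(i) > i}.
For each fixed i, π(i) is uniform over {1, …, 263} (marginal of a uniform permutation), so P[π(i) > i] = (n − i)/n. Summing: Σ_{i=1}^{263} (n − i)/n = (0 + 1 + … + 262)/263 = 263(263 − 1)/(2·263) = (263 − 1)/2.
Hence E[X] = Σ_{i=1}^{263} (263 − i)/263 = 131 ≈ 131.000000.

E[X] = 131 = 131.000000.


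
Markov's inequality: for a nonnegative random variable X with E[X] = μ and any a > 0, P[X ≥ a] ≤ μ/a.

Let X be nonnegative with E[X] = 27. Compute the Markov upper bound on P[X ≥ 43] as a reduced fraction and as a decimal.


μ = E[X] = 27, a = 43.
Markov: P[X ≥ 43] ≤ μ/a = (27)/43 = 27/43.
Numerically: ≈ 0.627907.
(Since a = 43 > μ = 27.000000, the bound 27/43 is < 1 and informative.)

P[X ≥ 43] ≤ 27/43 ≈ 0.627907.


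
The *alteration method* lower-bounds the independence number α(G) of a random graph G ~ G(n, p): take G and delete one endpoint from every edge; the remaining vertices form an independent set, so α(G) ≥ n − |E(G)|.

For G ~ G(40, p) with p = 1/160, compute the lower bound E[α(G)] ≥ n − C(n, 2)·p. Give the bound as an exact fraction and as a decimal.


E[|E(G)|] = C(40, 2)·p = 780 · (1/160) = 39/8.
E[α(G)] ≥ n − E[|E(G)|] = 40 − 39/8 = 281/8.
Numerically: ≈ 35.125.
(This is only a lower bound; the true E[α(G)] may be larger.)

E[α(G)] ≥ 281/8 ≈ 35.125.


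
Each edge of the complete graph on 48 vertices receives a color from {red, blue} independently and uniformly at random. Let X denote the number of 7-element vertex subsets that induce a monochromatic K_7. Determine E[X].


Let X = Σ_S X_S over the C(48, 7) = 73629072 subsets S of size 7, where X_S = 1 if the K_7 on S is monochromatic.
For a fixed S, the K_7 on S has C(7, 2) = 21 edges. P[all 21 edges red] = (1/2)^21, and likewise for blue, so P[monochromatic] = 2·(1/2)^21 = 2^{1 − 21} = 1/1048576.
By linearity of expectation: E[X] = C(48, 7) · 2^{1 − 21} = 73629072 · 1/1048576 = 4601817/65536.
Numerically: E[X] ≈ 70.2182.

E[X] = C(48,7)·2^(1−C(7,2)) = 4601817/65536 ≈ 70.2182.


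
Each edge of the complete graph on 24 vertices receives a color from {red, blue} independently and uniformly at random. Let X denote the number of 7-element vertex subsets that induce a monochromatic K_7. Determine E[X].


Let X = Σ_S X_S over the C(24, 7) = 346104 subsets S of size 7, where X_S = 1 if the K_7 on S is monochromatic.
For a fixed S, the K_7 on S has C(7, 2) = 21 edges. P[all 21 edges red] = (1/2)^21, and likewise for blue, so P[monochromatic] = 2·(1/2)^21 = 2^{1 − 21} = 1/1048576.
By linearity: E[X] = C(24, 7) · 2^{1 − 21} = 346104 · 1/1048576 = 43263/131072.
Numerically: E[X] ≈ 0.330070.

E[X] = C(24,7)·2^(1−C(7,2)) = 43263/131072 ≈ 0.330070.


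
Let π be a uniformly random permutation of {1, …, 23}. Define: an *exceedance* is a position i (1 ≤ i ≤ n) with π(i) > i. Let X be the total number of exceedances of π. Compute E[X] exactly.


Write X = Σ_{i=1}^{23} X_i, where X_i = 1_{π(i) > i}.
For each fixed i, π(i) is uniform over {1, …, 23} (marginal of a uniform permutation), so P[π(i) > i] = (n − i)/n. Summing: Σ_{i=1}^{23} (n − i)/n = (0 + 1 + … + 22)/23 = 23(23 − 1)/(2·23) = (23 − 1)/2.
Hence E[X] = Σ_{i=1}^{23} (23 − i)/23 = 11 ≈ 11.000000.

E[X] = 11 = 11.000000.


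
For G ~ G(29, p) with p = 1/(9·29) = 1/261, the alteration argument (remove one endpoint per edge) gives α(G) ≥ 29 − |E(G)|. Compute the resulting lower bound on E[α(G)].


E[|E(G)|] = C(29, 2)·p = 406 · (1/261) = 14/9.
E[α(G)] ≥ n − E[|E(G)|] = 29 − 14/9 = 247/9.
Numerically: ≈ 27.4444.
(This is only a lower bound; the true E[α(G)] may be larger.)

E[α(G)] ≥ 247/9 ≈ 27.4444.


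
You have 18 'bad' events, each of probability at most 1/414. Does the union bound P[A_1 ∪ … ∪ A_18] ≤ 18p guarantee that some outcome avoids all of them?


Union bound: P[∪_{i=1}^{18} A_i] ≤ Σ_i P[A_i] ≤ 18·p = 18·(1/414) = 1/23.
Numerically: 1/23 ≈ 0.04348.
Is 1/23 < 1? YES.
Since P[∪ A_i] ≤ 1/23 < 1, the complement has P[∩ A_i^c] ≥ 1 − 1/23 = 22/23 > 0, so some outcome avoids every A_i.

18·p = 1/23 ≈ 0.04348; existence CERTIFIED by the union bound.


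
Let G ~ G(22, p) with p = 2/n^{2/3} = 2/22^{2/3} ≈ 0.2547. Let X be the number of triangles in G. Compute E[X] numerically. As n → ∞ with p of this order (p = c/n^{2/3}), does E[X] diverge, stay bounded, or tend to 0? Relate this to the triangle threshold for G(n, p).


Number of potential triangles: C(22, 3) = 1540.
Each occurs with probability p³ ≈ (0.2547)³ ≈ 1.652893e-02.
By linearity: E[X] = C(22, 3)·p³ ≈ 1540 · 1.652893e-02 ≈ 25.4545.
Since α = 2/3 < 1, p = c/n^{2/3} ≫ 1/n is above the triangle threshold p ~ 1/n. Asymptotically E[X] ~ (c³/6)·n^{3(1−α)} = (2³/6)·n^{1} → ∞; triangles are abundant w.h.p.

E[X] ≈ 25.4545; in regime p = Θ(1/n^{2/3}) E[X] diverges (above the triangle threshold p ~ 1/n).


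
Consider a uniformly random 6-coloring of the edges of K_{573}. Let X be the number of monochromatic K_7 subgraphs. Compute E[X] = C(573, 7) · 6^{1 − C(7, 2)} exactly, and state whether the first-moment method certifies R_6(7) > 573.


E[X] = C(573, 7) · 6^{1 − 21} = 3878597732564412 · 6^{−20} = 3878597732564412/3656158440062976.
As a reduced fraction: E[X] = 11970980656063/11284439629824 ≈ 1.06084.
Is E[X] < 1? NO.
Since E[X] ≥ 1, the first-moment bound is inconclusive at n = 573; it does NOT by itself certify R_6(7) > 573.

E[X] = 11970980656063/11284439629824 ≈ 1.06084; E[X] ≥ 1; first-moment method inconclusive here.


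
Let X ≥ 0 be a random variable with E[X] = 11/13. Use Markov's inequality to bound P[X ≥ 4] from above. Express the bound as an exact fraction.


μ = E[X] = 11/13, a = 4.
Markov: P[X ≥ 4] ≤ μ/a = (11/13)/4 = 11/52.
Numerically: ≈ 0.21154.
(Since a = 4 > μ = 0.84615, the bound 11/52 is < 1 and informative.)

P[X ≥ 4] ≤ 11/52 ≈ 0.21154.


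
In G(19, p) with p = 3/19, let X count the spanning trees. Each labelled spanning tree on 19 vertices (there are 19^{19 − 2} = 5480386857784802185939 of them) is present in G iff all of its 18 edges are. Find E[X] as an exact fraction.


K_19 has 19^{19 − 2} = 5480386857784802185939 labelled spanning trees.
For each such spanning tree H, let X_H = 1 if all 18 edges of H are present in G. Then P[X_H = 1] = p^{18} = (3/19)^{18} = 387420489/104127350297911241532841.
By linearity of expectation: E[X] = Σ_H E[X_H] = 5480386857784802185939 · p^{18} = 5480386857784802185939 · 387420489/104127350297911241532841 = 387420489/19.
Numerically: E[X] ≈ 2.03906e+07.

E[X] = 5480386857784802185939 · (3/19)^{18} = 387420489/19 ≈ 2.03906e+07.


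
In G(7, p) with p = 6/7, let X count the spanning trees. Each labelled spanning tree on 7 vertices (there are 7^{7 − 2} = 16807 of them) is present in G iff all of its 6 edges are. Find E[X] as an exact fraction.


K_7 has 7^{7 − 2} = 16807 labelled spanning trees.
For each such spanning tree H, let X_H = 1 if all 6 edges of H are present in G. Then P[X_H = 1] = p^{6} = (6/7)^{6} = 46656/117649.
By linearity: E[X] = Σ_H E[X_H] = 16807 · p^{6} = 16807 · 46656/117649 = 46656/7.
Numerically: E[X] ≈ 6.67e+03.

E[X] = 16807 · (6/7)^{6} = 46656/7 ≈ 6.67e+03.


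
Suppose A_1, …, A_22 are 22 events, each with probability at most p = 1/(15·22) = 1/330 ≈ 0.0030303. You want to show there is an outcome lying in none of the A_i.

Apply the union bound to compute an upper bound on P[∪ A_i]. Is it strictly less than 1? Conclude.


Union bound: P[∪_{i=1}^{22} A_i] ≤ Σ_i P[A_i] ≤ 22·p = 22·(1/330) = 1/15.
Numerically: 1/15 ≈ 0.0666667.
Is 1/15 < 1? YES.
Since P[∪ A_i] ≤ 1/15 < 1, the complement has P[∩ A_i^c] ≥ 1 − 1/15 = 14/15 > 0, so some outcome avoids every A_i.

22·p = 1/15 ≈ 0.0666667; existence CERTIFIED by the union bound.


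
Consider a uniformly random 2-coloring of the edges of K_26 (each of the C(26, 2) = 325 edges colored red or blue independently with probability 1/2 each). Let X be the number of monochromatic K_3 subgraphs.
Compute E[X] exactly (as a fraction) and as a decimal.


Let X = Σ_S X_S over the C(26, 3) = 2600 subsets S of size 3, where X_S = 1 if the K_3 on S is monochromatic.
For a fixed S, the K_3 on S has C(3, 2) = 3 edges. P[all 3 edges red] = (1/2)^3, and likewise for blue, so P[monochromatic] = 2·(1/2)^3 = 2^{1 − 3} = 1/4.
By linearity of expectation: E[X] = C(26, 3) · 2^{1 − 3} = 2600 · 1/4 = 650.
Numerically: E[X] ≈ 650.0000.

E[X] = C(26,3)·2^(1−C(3,2)) = 650 ≈ 650.0000.


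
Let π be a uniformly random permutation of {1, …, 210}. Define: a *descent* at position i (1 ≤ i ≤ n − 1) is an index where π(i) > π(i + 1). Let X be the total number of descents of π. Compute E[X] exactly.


Write X = Σ X_I over i = 1, …, 209, with X_I the indicator of one descent.
There are 209 indicators.
For each fixed i, the pair (π(i), π(i+1)) is a uniformly random ordered pair of distinct values from {1, …, 210}; by symmetry P[π(i) > π(i+1)] = 1/2.
By linearity: E[X] = 209 · (1/2) = (210 − 1) · (1/2) = 209/2 ≈ 104.5000.

E[X] = 209/2 = 104.5000.


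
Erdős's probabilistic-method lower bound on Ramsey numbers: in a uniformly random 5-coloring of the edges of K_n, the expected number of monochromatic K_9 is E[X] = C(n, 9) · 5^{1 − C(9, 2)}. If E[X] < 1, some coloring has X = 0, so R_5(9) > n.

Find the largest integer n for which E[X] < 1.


We need C(n, 9) · 5^{1 − 36} < 1, i.e. C(n, 9) < 5^{36 − 1} = 2910383045673370361328125.
Check values of n near the boundary:
  n = 2169: C(2169, 9) = 2879753360044504243499683; 2879753360044504243499683 < 2910383045673370361328125? YES
  n = 2170: C(2170, 9) = 2891746779868845075610510; 2891746779868845075610510 < 2910383045673370361328125? YES
  n = 2171: C(2171, 9) = 2903784578674959601827205; 2903784578674959601827205 < 2910383045673370361328125? YES
  n = 2172: C(2172, 9) = 2915866900084148060642020; 2915866900084148060642020 < 2910383045673370361328125? NO
The largest n with C(n, 9) < 2910383045673370361328125 is n = 2171 (where E[X] = 580756915734991920365441/582076609134674072265625 ≈ 0.9977). Hence R_5(9) > 2171, i.e. R_5(9) ≥ 2172.

Largest n = 2171; hence R_5(9) > 2171.


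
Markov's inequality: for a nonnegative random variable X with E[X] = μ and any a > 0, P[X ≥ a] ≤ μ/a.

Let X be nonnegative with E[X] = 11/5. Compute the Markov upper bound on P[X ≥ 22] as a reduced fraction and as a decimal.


μ = E[X] = 11/5, a = 22.
Markov: P[X ≥ 22] ≤ μ/a = (11/5)/22 = 1/10.
Numerically: ≈ 0.100000.
(Since a = 22 > μ = 2.200000, the bound 1/10 is < 1 and informative.)

P[X ≥ 22] ≤ 1/10 ≈ 0.100000.


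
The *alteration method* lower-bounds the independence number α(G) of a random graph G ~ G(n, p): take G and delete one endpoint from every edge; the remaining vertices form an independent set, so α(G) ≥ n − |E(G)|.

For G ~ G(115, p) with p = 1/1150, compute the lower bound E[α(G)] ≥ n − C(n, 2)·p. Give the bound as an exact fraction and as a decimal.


E[|E(G)|] = C(115, 2)·p = 6555 · (1/1150) = 57/10.
E[α(G)] ≥ n − E[|E(G)|] = 115 − 57/10 = 1093/10.
Numerically: ≈ 109.300.
(This is only a lower bound; the true E[α(G)] may be larger.)

E[α(G)] ≥ 1093/10 ≈ 109.300.


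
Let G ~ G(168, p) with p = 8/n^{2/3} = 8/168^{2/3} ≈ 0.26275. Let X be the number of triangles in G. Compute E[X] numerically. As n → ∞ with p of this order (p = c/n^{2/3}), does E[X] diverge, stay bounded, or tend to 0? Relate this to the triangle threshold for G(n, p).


Number of potential triangles: C(168, 3) = 776216.
Each occurs with probability p³ ≈ (0.26275)³ ≈ 1.8140590e-02.
By linearity: E[X] = C(168, 3)·p³ ≈ 776216 · 1.8140590e-02 ≈ 14081.01587.
Since α = 2/3 < 1, p = c/n^{2/3} ≫ 1/n is above the triangle threshold p ~ 1/n. Asymptotically E[X] ~ (c³/6)·n^{3(1−α)} = (8³/6)·n^{1} → ∞; triangles are abundant w.h.p.

E[X] ≈ 14081.01587; in regime p = Θ(1/n^{2/3}) E[X] diverges (above the triangle threshold p ~ 1/n).


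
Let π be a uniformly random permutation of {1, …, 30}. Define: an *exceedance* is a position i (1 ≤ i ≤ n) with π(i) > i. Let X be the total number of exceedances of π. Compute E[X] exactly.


Write X = Σ_{i=1}^{30} X_i, where X_i = 1_{π(i) > i}.
For each fixed i, π(i) is uniform over {1, …, 30} (marginal of a uniform permutation), so P[π(i) > i] = (n − i)/n. Summing: Σ_{i=1}^{30} (n − i)/n = (0 + 1 + … + 29)/30 = 30(30 − 1)/(2·30) = (30 − 1)/2.
Hence E[X] = Σ_{i=1}^{30} (30 − i)/30 = 29/2 ≈ 14.500000.

E[X] = 29/2 = 14.500000.


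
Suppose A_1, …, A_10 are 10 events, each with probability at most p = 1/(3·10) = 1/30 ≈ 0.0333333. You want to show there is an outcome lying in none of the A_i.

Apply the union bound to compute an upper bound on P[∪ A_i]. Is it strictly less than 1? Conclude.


Union bound: P[∪_{i=1}^{10} A_i] ≤ Σ_i P[A_i] ≤ 10·p = 10·(1/30) = 1/3.
Numerically: 1/3 ≈ 0.3333333.
Is 1/3 < 1? YES.
Since P[∪ A_i] ≤ 1/3 < 1, the complement has P[∩ A_i^c] ≥ 1 − 1/3 = 2/3 > 0, so some outcome avoids every A_i.

10·p = 1/3 ≈ 0.3333333; existence CERTIFIED by the union bound.


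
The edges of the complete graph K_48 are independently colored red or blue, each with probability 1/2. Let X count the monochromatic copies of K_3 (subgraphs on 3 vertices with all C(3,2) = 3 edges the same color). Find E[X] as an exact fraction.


Let X = Σ_S X_S over the C(48, 3) = 17296 subsets S of size 3, where X_S = 1 if the K_3 on S is monochromatic.
For a fixed S, the K_3 on S has C(3, 2) = 3 edges. P[all 3 edges red] = (1/2)^3, and likewise for blue, so P[monochromatic] = 2·(1/2)^3 = 2^{1 − 3} = 1/4.
By linearity of expectation: E[X] = C(48, 3) · 2^{1 − 3} = 17296 · 1/4 = 4324.
Numerically: E[X] ≈ 4324.000000.

E[X] = C(48,3)·2^(1−C(3,2)) = 4324 ≈ 4324.000000.


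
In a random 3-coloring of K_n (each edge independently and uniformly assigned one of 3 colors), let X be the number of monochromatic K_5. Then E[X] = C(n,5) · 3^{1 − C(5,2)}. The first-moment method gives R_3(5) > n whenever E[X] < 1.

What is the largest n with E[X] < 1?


We need C(n, 5) · 3^{1 − 10} < 1, i.e. C(n, 5) < 3^{10 − 1} = 19683.
Check values of n near the boundary:
  n = 19: C(19, 5) = 11628; 11628 < 19683? YES
  n = 20: C(20, 5) = 15504; 15504 < 19683? YES
  n = 21: C(21, 5) = 20349; 20349 < 19683? NO
  n = 22: C(22, 5) = 26334; 26334 < 19683? NO
  n = 23: C(23, 5) = 33649; 33649 < 19683? NO
The largest n with C(n, 5) < 19683 is n = 20 (where E[X] = 5168/6561 ≈ 0.787685). Hence R_3(5) > 20, i.e. R_3(5) ≥ 21.

Largest n = 20; hence R_3(5) > 20.


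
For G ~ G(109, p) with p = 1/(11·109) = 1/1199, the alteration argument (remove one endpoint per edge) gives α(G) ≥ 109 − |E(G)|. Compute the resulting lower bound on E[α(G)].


E[|E(G)|] = C(109, 2)·p = 5886 · (1/1199) = 54/11.
E[α(G)] ≥ n − E[|E(G)|] = 109 − 54/11 = 1145/11.
Numerically: ≈ 104.090909.
(This is only a lower bound; the true E[α(G)] may be larger.)

E[α(G)] ≥ 1145/11 ≈ 104.090909.
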